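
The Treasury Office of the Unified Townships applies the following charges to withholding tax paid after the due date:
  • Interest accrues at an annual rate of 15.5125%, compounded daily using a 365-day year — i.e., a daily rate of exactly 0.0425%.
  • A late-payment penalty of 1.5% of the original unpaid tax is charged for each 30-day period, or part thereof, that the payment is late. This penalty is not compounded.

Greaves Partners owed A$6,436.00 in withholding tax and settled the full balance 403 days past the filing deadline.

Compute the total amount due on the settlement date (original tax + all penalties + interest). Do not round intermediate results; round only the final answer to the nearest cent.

A$8,989.64

Penalty periods: ⌈403/30⌉ = 14; penalty = 14 × 1.5% × A$6,436.00 = A$1,351.56
Interest: A$6,436.00 × ((1 + 0.000425)^403 − 1) = A$6,436.00 × 0.18677390… = A$1,202.0768…
Total = A$6,436.00 + A$1,351.5600 + A$1,202.0768… = A$8,989.64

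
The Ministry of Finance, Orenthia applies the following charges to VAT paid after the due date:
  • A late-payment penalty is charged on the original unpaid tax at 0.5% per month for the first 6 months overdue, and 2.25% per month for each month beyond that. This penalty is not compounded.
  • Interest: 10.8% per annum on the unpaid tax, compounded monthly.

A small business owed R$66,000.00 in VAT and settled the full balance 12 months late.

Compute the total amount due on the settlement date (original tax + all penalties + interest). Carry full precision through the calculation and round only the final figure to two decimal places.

Penalty, months 1–6: 6 × 0.5% × R$66,000.00 = R$1,980.00
Penalty, months 7–12: 6 × 2.25% × R$66,000.00 = R$8,910.00
Interest (10.8%/yr ÷ 12 = 0.9%/month): R$66,000.00 × ((1 + 0.009)^12 − 1) = R$7,491.6385…
Total = R$66,000.00 + R$10,890.0000 + R$7,491.6385… = R$84,381.64

R$84,381.64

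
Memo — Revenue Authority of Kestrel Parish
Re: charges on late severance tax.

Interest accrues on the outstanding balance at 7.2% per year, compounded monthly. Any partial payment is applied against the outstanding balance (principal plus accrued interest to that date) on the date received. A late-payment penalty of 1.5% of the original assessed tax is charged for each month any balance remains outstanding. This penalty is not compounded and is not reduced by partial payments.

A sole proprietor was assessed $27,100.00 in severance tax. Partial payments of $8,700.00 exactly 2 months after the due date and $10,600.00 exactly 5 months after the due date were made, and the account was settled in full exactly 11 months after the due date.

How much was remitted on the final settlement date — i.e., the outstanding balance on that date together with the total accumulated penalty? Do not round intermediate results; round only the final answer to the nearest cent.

$13,246.13

Monthly rate = 7.2% ÷ 12 = 0.6%
Balance at month 2: $27,100.0000 × (1 + 0.006)^2 = $27,426.1756
After $8,700.00 payment: $27,426.1756 − $8,700.00 = $18,726.1756
Balance at month 5: $18,726.1756 × (1 + 0.006)^3 = $19,065.2732…
After $10,600.00 payment: $19,065.2732… − $10,600.00 = $8,465.2732…
Balance at month 11: $8,465.2732… × (1 + 0.006)^6 = $8,774.6311…
Penalty: 11 × 1.5% × $27,100.00 = $4,471.50
Final settlement = outstanding balance + penalty = $8,774.6311… + $4,471.50 = $13,246.13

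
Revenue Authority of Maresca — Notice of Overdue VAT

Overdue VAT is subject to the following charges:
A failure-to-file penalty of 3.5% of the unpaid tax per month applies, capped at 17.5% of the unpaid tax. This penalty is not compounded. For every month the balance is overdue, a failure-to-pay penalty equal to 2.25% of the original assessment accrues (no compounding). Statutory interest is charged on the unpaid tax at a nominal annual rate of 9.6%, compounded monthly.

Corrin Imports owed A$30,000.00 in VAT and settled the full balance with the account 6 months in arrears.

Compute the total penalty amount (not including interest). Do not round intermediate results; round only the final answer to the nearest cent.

A$9,300.00

Failure-to-file: 6 × 3.5% × A$30,000.00 = A$6,300.00, capped at 17.5% × A$30,000.00 = A$5,250.00
Failure-to-pay penalty: 6 × 2.25% × A$30,000.00 = A$4,050.00
Total penalty = A$5,250.00 + A$4,050.00 = A$9,300.00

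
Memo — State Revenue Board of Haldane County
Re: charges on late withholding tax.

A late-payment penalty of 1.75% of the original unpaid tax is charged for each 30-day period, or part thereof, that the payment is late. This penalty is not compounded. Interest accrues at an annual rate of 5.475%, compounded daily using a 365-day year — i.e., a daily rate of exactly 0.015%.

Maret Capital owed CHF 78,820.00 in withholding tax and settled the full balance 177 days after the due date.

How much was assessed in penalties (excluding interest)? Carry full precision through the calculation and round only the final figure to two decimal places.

Penalty periods: ⌈177/30⌉ = 6; penalty = 6 × 1.75% × CHF 78,820.00 = CHF 8,276.10

CHF 8,276.10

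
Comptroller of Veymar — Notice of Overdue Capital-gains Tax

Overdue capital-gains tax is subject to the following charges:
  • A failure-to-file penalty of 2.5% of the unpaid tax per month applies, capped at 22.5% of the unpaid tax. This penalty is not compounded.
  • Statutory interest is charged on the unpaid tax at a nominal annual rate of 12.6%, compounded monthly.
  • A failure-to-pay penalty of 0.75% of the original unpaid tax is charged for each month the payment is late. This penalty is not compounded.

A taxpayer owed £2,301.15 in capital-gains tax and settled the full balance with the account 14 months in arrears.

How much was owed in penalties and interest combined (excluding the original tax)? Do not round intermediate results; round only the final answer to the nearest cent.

Failure-to-file: 14 × 2.5% × £2,301.15 = £805.40…, capped at 22.5% × £2,301.15 = £517.76…
Failure-to-pay penalty: 14 × 0.75% × £2,301.15 = £241.62…
Interest (12.6%/yr ÷ 12 = 1.05%/month): £2,301.15 × ((1 + 0.0105)^14 − 1) = £362.3542…
Penalties + interest = £759.3795 + £362.3542… = £1,121.73

£1,121.73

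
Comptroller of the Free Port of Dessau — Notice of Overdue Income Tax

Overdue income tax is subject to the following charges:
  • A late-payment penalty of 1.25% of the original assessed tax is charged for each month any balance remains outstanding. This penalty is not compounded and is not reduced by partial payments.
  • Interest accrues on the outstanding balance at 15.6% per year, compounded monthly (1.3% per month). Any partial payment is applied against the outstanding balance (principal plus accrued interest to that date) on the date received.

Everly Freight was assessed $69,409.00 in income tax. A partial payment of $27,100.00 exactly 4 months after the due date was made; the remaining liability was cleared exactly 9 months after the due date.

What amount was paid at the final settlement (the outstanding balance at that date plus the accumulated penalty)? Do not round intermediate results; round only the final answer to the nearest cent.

$56,865.81

Balance at month 4: $69,409.0000 × (1 + 0.013)^4 = $73,089.2607…
After $27,100.00 payment: $73,089.2607… − $27,100.00 = $45,989.2607…
Balance at month 9: $45,989.2607… × (1 + 0.013)^5 = $49,057.3014…
Penalty: 9 × 1.25% × $69,409.00 = $7,808.51…
Final settlement = outstanding balance + penalty = $49,057.3014… + $7,808.51… = $56,865.81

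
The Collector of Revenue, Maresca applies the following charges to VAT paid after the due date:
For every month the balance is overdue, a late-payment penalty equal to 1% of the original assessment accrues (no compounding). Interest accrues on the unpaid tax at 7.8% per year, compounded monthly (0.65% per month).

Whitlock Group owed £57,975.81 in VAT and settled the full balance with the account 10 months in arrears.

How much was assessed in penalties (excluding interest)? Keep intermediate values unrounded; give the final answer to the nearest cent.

Late-payment penalty: 10 × 1% × £57,975.81 = £5,797.58…

£5,797.58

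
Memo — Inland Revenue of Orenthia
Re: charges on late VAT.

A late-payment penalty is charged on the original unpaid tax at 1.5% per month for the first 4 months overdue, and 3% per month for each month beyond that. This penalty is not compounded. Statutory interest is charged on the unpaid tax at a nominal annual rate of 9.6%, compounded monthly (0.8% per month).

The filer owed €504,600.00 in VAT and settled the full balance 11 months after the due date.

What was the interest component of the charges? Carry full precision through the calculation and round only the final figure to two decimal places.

Interest: €504,600.00 × ((1 + 0.008)^11 − 1) = €504,600.00 × 0.0916058… = €46,224.3104…

€46,224.31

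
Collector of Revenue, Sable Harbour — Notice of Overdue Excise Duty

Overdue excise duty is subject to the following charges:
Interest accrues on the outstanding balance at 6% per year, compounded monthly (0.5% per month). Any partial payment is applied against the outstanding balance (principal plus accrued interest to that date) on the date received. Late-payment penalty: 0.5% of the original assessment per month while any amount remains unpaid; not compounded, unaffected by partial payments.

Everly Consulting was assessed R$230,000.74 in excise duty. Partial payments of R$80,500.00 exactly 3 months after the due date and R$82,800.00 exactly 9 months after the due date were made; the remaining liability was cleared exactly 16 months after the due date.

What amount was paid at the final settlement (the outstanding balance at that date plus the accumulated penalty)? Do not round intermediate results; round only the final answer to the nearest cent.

R$95,873.00

Balance at month 3: R$230,000.7400 × (1 + 0.005)^3 = R$233,468.0299…
After R$80,500.00 payment: R$233,468.0299… − R$80,500.00 = R$152,968.0299…
Balance at month 9: R$152,968.0299… × (1 + 0.005)^6 = R$157,614.8177…
After R$82,800.00 payment: R$157,614.8177… − R$82,800.00 = R$74,814.8177…
Balance at month 16: R$74,814.8177… × (1 + 0.005)^7 = R$77,472.9430…
Penalty: 16 × 0.5% × R$230,000.74 = R$18,400.06…
Final settlement = outstanding balance + penalty = R$77,472.9430… + R$18,400.06… = R$95,873.00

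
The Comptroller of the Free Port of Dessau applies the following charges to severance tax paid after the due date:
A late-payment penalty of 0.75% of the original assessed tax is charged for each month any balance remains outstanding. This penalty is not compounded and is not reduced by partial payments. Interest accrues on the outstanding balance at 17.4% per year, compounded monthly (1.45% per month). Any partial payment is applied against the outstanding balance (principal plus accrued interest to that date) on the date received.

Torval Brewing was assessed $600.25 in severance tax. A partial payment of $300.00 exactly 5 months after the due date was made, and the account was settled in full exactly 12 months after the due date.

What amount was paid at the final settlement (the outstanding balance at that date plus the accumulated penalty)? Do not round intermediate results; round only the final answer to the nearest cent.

Balance at month 5: $600.2500 × (1 + 0.0145)^5 = $645.0486…
After $300.00 payment: $645.0486… − $300.00 = $345.0486…
Balance at month 12: $345.0486… × (1 + 0.0145)^7 = $381.6318…
Penalty: 12 × 0.75% × $600.25 = $54.02…
Final settlement = outstanding balance + penalty = $381.6318… + $54.02… = $435.65

$435.65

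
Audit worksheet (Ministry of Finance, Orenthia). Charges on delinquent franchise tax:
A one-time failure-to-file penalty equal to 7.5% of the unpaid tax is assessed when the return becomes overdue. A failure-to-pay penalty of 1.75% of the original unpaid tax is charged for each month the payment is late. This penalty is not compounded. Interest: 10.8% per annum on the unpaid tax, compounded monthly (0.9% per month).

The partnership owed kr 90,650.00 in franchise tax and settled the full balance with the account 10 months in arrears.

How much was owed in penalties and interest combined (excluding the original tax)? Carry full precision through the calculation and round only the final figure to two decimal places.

kr 31,159.48

Failure-to-file penalty: 7.5% × kr 90,650.00 = kr 6,798.75
Failure-to-pay penalty: 10 × 1.75% × kr 90,650.00 = kr 15,863.75
Interest: kr 90,650.00 × ((1 + 0.009)^10 − 1) = kr 90,650.00 × 0.0937339… = kr 8,496.9756…
Penalties + interest = kr 22,662.5000 + kr 8,496.9756… = kr 31,159.48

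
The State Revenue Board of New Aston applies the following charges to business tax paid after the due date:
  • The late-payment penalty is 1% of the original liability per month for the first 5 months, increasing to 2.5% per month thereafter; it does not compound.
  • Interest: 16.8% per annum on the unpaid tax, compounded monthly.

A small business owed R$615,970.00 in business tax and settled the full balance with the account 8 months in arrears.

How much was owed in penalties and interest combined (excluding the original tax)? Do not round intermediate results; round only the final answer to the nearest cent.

Penalty, months 1–5: 5 × 1% × R$615,970.00 = R$30,798.50
Penalty, months 6–8: 3 × 2.5% × R$615,970.00 = R$46,197.75
Interest (16.8%/yr ÷ 12 = 1.4%/month): R$615,970.00 × ((1 + 0.014)^8 − 1) = R$72,465.4109…
Penalties + interest = R$76,996.2500 + R$72,465.4109… = R$149,461.66

R$149,461.66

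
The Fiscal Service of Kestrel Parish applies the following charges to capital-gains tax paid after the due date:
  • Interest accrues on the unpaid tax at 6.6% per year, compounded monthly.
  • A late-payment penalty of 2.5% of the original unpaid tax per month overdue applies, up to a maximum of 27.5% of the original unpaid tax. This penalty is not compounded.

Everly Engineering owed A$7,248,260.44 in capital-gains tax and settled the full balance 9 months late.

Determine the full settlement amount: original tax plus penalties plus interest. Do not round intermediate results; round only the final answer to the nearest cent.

Penalty: 9 × 2.5% × A$7,248,260.44 = A$1,630,858.60… (below the 27.5% cap of A$1,993,271.62…)
Interest (6.6%/yr ÷ 12 = 0.55%/month): A$7,248,260.44 × ((1 + 0.0055)^9 − 1) = A$366,784.3858…
Total = A$7,248,260.44 + A$1,630,858.5990 + A$366,784.3858… = A$9,245,903.42

A$9,245,903.42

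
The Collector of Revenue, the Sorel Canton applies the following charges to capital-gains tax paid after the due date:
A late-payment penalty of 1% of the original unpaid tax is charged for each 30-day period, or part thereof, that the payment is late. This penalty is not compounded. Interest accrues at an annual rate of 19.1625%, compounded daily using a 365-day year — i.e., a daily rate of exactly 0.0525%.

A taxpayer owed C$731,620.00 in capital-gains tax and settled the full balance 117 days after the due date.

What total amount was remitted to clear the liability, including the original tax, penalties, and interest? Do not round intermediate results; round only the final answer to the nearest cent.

Penalty periods: ⌈117/30⌉ = 4; penalty = 4 × 1% × C$731,620.00 = C$29,264.80
Interest: C$731,620.00 × ((1 + 0.000525)^117 − 1) = C$731,620.00 × 0.06333360… = C$46,336.1305…
Total = C$731,620.00 + C$29,264.8000 + C$46,336.1305… = C$807,220.93

C$807,220.93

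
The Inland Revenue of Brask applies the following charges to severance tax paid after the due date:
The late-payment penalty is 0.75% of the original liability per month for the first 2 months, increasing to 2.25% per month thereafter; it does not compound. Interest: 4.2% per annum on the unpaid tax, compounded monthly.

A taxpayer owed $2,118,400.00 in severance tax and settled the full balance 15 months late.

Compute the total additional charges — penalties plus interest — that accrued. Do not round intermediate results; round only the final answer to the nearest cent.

Penalty, months 1–2: 2 × 0.75% × $2,118,400.00 = $31,776.00
Penalty, months 3–15: 13 × 2.25% × $2,118,400.00 = $619,632.00
Interest (4.2%/yr ÷ 12 = 0.35%/month): $2,118,400.00 × ((1 + 0.0035)^15 − 1) = $113,982.5553…
Penalties + interest = $651,408.0000 + $113,982.5553… = $765,390.56

$765,390.56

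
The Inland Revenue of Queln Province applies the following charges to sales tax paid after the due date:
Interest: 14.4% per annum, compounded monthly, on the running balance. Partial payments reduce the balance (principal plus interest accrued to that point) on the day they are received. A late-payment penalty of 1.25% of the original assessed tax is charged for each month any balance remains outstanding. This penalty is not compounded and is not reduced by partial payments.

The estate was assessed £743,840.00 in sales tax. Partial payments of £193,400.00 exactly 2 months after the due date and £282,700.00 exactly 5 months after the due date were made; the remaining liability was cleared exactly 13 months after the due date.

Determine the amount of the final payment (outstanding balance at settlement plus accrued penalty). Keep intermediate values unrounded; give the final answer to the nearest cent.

Monthly rate = 14.4% ÷ 12 = 1.2%
Balance at month 2: £743,840.0000 × (1 + 0.012)^2 = £761,799.2730…
After £193,400.00 payment: £761,799.2730… − £193,400.00 = £568,399.2730…
Balance at month 5: £568,399.2730… × (1 + 0.012)^3 = £589,108.1775…
After £282,700.00 payment: £589,108.1775… − £282,700.00 = £306,408.1775…
Balance at month 13: £306,408.1775… × (1 + 0.012)^8 = £337,088.8998…
Penalty: 13 × 1.25% × £743,840.00 = £120,874.00
Final settlement = outstanding balance + penalty = £337,088.8998… + £120,874.00 = £457,962.90

£457,962.90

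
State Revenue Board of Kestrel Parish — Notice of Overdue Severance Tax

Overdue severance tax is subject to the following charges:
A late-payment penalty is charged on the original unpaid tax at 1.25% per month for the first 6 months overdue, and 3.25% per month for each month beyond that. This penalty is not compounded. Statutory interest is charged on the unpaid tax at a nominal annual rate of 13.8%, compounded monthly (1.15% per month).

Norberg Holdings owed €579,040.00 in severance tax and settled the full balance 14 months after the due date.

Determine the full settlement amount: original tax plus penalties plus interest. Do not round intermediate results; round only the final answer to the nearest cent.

€873,543.37

Penalty, months 1–6: 6 × 1.25% × €579,040.00 = €43,428.00
Penalty, months 7–14: 8 × 3.25% × €579,040.00 = €150,550.40
Interest: €579,040.00 × ((1 + 0.0115)^14 − 1) = €579,040.00 × 0.1736063… = €100,524.9721…
Total = €579,040.00 + €193,978.4000 + €100,524.9721… = €873,543.37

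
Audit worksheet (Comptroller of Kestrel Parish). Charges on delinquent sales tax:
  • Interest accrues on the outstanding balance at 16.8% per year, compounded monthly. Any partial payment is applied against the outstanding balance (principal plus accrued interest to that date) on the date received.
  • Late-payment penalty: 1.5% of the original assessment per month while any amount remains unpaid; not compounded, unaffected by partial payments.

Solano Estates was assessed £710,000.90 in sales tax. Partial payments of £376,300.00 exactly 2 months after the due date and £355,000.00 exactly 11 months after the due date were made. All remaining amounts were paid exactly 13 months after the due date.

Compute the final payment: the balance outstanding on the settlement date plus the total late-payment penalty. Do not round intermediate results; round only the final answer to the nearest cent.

£185,611.40

Monthly rate = 16.8% ÷ 12 = 1.4%
Balance at month 2: £710,000.9000 × (1 + 0.014)^2 = £730,020.0854…
After £376,300.00 payment: £730,020.0854… − £376,300.00 = £353,720.0854…
Balance at month 11: £353,720.0854… × (1 + 0.014)^9 = £400,867.9325…
After £355,000.00 payment: £400,867.9325… − £355,000.00 = £45,867.9325…
Balance at month 13: £45,867.9325… × (1 + 0.014)^2 = £47,161.2247…
Penalty: 13 × 1.5% × £710,000.90 = £138,450.18…
Final settlement = outstanding balance + penalty = £47,161.2247… + £138,450.18… = £185,611.40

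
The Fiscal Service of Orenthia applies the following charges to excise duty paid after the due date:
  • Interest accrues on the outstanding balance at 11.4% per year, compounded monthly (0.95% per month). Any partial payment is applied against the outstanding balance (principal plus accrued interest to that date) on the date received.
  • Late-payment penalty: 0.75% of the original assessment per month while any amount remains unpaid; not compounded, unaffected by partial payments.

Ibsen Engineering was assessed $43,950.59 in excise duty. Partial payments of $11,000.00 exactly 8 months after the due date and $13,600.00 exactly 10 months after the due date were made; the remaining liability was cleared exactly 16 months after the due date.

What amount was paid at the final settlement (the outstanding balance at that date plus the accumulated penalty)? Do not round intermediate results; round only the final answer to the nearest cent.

$30,144.73

Balance at month 8: $43,950.5900 × (1 + 0.0095)^8 = $47,404.0334…
After $11,000.00 payment: $47,404.0334… − $11,000.00 = $36,404.0334…
Balance at month 10: $36,404.0334… × (1 + 0.0095)^2 = $37,098.9955…
After $13,600.00 payment: $37,098.9955… − $13,600.00 = $23,498.9955…
Balance at month 16: $23,498.9955… × (1 + 0.0095)^6 = $24,870.6559…
Penalty: 16 × 0.75% × $43,950.59 = $5,274.07…
Final settlement = outstanding balance + penalty = $24,870.6559… + $5,274.07… = $30,144.73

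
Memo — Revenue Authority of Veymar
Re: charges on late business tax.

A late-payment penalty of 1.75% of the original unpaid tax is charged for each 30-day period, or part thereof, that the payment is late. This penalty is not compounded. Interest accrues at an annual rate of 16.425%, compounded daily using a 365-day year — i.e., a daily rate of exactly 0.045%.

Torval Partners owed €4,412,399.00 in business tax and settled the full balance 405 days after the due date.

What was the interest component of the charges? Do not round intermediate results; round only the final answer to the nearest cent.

€881,883.89

Interest: €4,412,399.00 × ((1 + 0.00045)^405 − 1) = €4,412,399.00 × 0.19986495… = €881,883.8910…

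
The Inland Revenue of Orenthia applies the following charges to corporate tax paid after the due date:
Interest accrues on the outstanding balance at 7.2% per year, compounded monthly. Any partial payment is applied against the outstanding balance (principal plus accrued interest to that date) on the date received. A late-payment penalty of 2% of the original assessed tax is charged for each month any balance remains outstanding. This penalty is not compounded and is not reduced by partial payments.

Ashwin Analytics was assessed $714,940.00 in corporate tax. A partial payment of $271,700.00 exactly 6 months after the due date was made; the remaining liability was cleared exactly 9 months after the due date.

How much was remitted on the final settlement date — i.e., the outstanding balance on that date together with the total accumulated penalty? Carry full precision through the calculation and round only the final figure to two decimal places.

Monthly rate = 7.2% ÷ 12 = 0.6%
Balance at month 6: $714,940.0000 × (1 + 0.006)^6 = $741,067.0101…
After $271,700.00 payment: $741,067.0101… − $271,700.00 = $469,367.0101…
Balance at month 9: $469,367.0101… × (1 + 0.006)^3 = $477,866.4093…
Penalty: 9 × 2% × $714,940.00 = $128,689.20
Final settlement = outstanding balance + penalty = $477,866.4093… + $128,689.20 = $606,555.61

$606,555.61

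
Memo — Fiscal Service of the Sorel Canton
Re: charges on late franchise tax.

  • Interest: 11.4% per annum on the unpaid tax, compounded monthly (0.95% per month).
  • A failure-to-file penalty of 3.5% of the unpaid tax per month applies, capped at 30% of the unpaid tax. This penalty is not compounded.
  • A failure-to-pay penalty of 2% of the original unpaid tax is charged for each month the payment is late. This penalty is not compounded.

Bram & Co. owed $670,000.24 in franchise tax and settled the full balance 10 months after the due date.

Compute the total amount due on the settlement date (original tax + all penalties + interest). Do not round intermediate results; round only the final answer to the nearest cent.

$1,071,441.51

Failure-to-file: 10 × 3.5% × $670,000.24 = $234,500.08…, capped at 30% × $670,000.24 = $201,000.07…
Failure-to-pay penalty = 2% × $670,000.24 × 10 mo = $134,000.05…
Interest: $670,000.24 × ((1 + 0.0095)^10 − 1) = $670,000.24 × 0.0991659… = $66,441.1534…
Total = $670,000.24 + $335,000.1200 + $66,441.1534… = $1,071,441.51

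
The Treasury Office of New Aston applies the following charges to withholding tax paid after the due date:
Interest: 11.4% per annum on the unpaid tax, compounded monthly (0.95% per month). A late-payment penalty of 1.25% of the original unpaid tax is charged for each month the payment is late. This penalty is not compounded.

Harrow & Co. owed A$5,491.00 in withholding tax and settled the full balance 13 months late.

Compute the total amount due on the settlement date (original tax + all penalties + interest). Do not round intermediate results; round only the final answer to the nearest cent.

Late-payment penalty = 1.25% × A$5,491.00 × 13 mo = A$892.29…
Interest: A$5,491.00 × ((1 + 0.0095)^13 − 1) = A$5,491.00 × 0.1307906… = A$718.1714…
Total = A$5,491.00 + A$892.2875 + A$718.1714… = A$7,101.46

A$7,101.46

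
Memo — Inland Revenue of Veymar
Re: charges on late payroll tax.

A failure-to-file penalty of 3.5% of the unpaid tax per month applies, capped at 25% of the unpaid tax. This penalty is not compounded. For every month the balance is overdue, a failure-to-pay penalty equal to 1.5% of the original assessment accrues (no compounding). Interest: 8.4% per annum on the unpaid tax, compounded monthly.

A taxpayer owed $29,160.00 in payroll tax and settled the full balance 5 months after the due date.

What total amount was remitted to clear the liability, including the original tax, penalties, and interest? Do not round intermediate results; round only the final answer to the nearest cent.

$37,484.99

Failure-to-file: 5 × 3.5% × $29,160.00 = $5,103.00 (under the 25% cap)
Failure-to-pay penalty: 5 × 1.5% × $29,160.00 = $2,187.00
Interest (8.4%/yr ÷ 12 = 0.7%/month): $29,160.00 × ((1 + 0.007)^5 − 1) = $1,034.9888…
Total = $29,160.00 + $7,290.0000 + $1,034.9888… = $37,484.99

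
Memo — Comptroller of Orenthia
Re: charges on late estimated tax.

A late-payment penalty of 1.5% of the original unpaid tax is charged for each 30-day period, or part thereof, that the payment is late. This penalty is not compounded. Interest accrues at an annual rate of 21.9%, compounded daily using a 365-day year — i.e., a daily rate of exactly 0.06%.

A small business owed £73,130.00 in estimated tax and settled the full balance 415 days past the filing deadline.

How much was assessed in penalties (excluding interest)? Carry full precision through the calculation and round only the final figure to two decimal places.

£15,357.30

Penalty periods: ⌈415/30⌉ = 14; penalty = 14 × 1.5% × £73,130.00 = £15,357.30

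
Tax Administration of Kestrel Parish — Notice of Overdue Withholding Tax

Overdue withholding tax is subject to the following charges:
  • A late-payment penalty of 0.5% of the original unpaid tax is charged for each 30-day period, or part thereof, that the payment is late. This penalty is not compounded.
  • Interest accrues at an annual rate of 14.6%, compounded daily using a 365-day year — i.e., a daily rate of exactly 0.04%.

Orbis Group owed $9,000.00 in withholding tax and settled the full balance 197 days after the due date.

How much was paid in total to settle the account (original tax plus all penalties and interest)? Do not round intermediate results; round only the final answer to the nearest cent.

Penalty periods: ⌈197/30⌉ = 7; penalty = 7 × 0.5% × $9,000.00 = $315.00
Interest: $9,000.00 × ((1 + 0.0004)^197 − 1) = $9,000.00 × 0.08197086… = $737.7377…
Total = $9,000.00 + $315.0000 + $737.7377… = $10,052.74

$10,052.74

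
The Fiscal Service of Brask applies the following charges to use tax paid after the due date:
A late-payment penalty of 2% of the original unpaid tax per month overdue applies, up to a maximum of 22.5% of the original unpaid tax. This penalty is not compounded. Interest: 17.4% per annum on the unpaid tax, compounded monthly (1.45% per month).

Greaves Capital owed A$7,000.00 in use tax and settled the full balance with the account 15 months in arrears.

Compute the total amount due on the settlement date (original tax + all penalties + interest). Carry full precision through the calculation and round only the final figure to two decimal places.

A$10,262.18

Penalty (uncapped): 15 × 2% × A$7,000.00 = A$2,100.00; cap = 22.5% × A$7,000.00 = A$1,575.00 → penalty = A$1,575.00
Interest: A$7,000.00 × ((1 + 0.0145)^15 − 1) = A$7,000.00 × 0.2410257… = A$1,687.1798…
Total = A$7,000.00 + A$1,575.0000 + A$1,687.1798… = A$10,262.18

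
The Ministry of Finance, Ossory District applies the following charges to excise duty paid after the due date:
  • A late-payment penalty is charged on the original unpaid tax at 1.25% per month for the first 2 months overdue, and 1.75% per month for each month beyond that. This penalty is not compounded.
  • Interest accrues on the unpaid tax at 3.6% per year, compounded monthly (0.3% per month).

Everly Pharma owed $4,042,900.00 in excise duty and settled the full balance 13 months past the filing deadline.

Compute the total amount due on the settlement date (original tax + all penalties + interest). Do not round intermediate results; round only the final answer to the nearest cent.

$5,082,773.42

Penalty, months 1–2: 2 × 1.25% × $4,042,900.00 = $101,072.50
Penalty, months 3–13: 11 × 1.75% × $4,042,900.00 = $778,258.25
Interest: $4,042,900.00 × ((1 + 0.003)^13 − 1) = $4,042,900.00 × 0.0397098… = $160,542.6705…
Total = $4,042,900.00 + $879,330.7500 + $160,542.6705… = $5,082,773.42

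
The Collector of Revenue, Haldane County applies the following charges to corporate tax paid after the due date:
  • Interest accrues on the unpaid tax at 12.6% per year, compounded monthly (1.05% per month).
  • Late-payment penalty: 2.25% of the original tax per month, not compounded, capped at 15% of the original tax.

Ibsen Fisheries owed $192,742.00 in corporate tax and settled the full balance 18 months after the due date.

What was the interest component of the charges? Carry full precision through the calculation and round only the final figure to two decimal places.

$39,868.91

Interest: $192,742.00 × ((1 + 0.0105)^18 − 1) = $192,742.00 × 0.2068512… = $39,868.9112…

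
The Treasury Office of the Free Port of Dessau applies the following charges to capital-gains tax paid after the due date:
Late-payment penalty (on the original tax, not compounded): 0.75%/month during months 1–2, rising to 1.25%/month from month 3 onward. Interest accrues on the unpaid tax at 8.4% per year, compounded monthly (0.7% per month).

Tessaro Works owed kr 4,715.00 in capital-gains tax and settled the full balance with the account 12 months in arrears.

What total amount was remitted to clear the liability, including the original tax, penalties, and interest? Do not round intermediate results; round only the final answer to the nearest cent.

kr 5,786.77

Penalty, months 1–2: 2 × 0.75% × kr 4,715.00 = kr 70.73…
Penalty, months 3–12: 10 × 1.25% × kr 4,715.00 = kr 589.38…
Interest: kr 4,715.00 × ((1 + 0.007)^12 − 1) = kr 4,715.00 × 0.0873107… = kr 411.6698…
Total = kr 4,715.00 + kr 660.1000 + kr 411.6698… = kr 5,786.77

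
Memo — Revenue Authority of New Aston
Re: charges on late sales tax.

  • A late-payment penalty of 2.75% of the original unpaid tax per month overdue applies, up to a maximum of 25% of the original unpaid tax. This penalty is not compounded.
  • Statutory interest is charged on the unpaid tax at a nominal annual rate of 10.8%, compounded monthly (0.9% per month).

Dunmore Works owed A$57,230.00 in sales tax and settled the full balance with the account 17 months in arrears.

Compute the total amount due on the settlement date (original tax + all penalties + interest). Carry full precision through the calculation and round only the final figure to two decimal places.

A$80,953.42

Penalty (uncapped): 17 × 2.75% × A$57,230.00 = A$26,755.03…; cap = 25% × A$57,230.00 = A$14,307.50 → penalty = A$14,307.50
Interest: A$57,230.00 × ((1 + 0.009)^17 − 1) = A$57,230.00 × 0.1645277… = A$9,415.9207…
Total = A$57,230.00 + A$14,307.5000 + A$9,415.9207… = A$80,953.42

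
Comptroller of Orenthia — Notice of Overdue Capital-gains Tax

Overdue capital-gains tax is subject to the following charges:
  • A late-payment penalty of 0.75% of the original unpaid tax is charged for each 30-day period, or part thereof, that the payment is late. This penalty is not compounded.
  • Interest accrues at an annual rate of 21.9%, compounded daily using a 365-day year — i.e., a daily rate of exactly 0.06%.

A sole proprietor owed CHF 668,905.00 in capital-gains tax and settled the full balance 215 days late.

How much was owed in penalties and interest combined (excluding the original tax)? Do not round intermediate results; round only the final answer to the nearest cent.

CHF 132,206.47

Penalty periods: ⌈215/30⌉ = 8; penalty = 8 × 0.75% × CHF 668,905.00 = CHF 40,134.30
Interest: CHF 668,905.00 × ((1 + 0.0006)^215 − 1) = CHF 668,905.00 × 0.13764611… = CHF 92,072.1739…
Penalties + interest = CHF 40,134.3000 + CHF 92,072.1739… = CHF 132,206.47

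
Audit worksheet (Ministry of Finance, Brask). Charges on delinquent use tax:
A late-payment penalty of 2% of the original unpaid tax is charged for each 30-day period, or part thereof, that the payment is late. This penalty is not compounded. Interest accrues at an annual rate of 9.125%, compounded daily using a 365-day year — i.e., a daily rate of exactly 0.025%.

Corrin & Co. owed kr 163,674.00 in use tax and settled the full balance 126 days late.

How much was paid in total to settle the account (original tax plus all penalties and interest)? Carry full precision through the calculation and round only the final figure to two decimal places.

kr 185,278.53

Penalty periods: ⌈126/30⌉ = 5; penalty = 5 × 2% × kr 163,674.00 = kr 16,367.40
Interest: kr 163,674.00 × ((1 + 0.00025)^126 − 1) = kr 163,674.00 × 0.03199731… = kr 5,237.1282…
Total = kr 163,674.00 + kr 16,367.4000 + kr 5,237.1282… = kr 185,278.53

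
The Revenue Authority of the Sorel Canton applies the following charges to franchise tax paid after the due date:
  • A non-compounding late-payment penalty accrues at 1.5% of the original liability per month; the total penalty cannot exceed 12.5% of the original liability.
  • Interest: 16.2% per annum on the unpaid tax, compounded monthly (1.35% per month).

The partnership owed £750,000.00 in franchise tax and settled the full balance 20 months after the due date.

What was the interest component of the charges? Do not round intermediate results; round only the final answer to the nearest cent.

£230,700.34

Interest: £750,000.00 × ((1 + 0.0135)^20 − 1) = £750,000.00 × 0.3076004… = £230,700.3357…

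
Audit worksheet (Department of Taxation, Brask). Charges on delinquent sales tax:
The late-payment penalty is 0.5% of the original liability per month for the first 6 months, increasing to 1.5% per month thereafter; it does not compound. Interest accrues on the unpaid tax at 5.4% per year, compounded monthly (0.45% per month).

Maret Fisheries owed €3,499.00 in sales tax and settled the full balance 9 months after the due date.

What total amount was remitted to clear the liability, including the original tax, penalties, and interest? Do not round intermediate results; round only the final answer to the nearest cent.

Penalty, months 1–6: 6 × 0.5% × €3,499.00 = €104.97
Penalty, months 7–9: 3 × 1.5% × €3,499.00 = €157.46…
Interest: €3,499.00 × ((1 + 0.0045)^9 − 1) = €3,499.00 × 0.0412367… = €144.2872…
Total = €3,499.00 + €262.4250 + €144.2872… = €3,905.71

€3,905.71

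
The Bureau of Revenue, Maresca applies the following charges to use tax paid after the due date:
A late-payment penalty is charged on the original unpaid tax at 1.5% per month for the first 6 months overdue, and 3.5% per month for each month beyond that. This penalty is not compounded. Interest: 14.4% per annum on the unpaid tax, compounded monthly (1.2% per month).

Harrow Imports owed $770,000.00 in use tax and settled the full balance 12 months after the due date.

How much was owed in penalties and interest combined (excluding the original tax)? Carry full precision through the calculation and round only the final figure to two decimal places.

$349,498.86

Penalty, months 1–6: 6 × 1.5% × $770,000.00 = $69,300.00
Penalty, months 7–12: 6 × 3.5% × $770,000.00 = $161,700.00
Interest: $770,000.00 × ((1 + 0.012)^12 − 1) = $770,000.00 × 0.1538946… = $118,498.8606…
Penalties + interest = $231,000.0000 + $118,498.8606… = $349,498.86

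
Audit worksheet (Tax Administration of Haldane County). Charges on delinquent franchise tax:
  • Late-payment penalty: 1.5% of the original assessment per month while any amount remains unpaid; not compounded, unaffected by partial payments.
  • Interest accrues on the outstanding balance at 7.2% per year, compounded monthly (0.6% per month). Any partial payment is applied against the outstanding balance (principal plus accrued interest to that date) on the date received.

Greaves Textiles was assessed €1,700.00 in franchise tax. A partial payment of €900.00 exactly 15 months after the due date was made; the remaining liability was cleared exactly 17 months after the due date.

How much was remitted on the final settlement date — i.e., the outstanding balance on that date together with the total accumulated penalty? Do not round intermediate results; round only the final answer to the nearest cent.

Balance at month 15: €1,700.0000 × (1 + 0.006)^15 = €1,859.5961…
After €900.00 payment: €1,859.5961… − €900.00 = €959.5961…
Balance at month 17: €959.5961… × (1 + 0.006)^2 = €971.1458…
Penalty: 17 × 1.5% × €1,700.00 = €433.50
Final settlement = outstanding balance + penalty = €971.1458… + €433.50 = €1,404.65

€1,404.65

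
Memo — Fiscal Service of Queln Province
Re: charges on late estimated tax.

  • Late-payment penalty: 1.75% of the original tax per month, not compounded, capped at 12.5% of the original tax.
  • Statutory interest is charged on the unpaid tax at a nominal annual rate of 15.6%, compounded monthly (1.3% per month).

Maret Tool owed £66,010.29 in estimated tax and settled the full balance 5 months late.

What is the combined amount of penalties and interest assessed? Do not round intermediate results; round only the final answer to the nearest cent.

Penalty: 5 × 1.75% × £66,010.29 = £5,775.90… (below the 12.5% cap of £8,251.29…)
Interest: £66,010.29 × ((1 + 0.013)^5 − 1) = £66,010.29 × 0.0667121… = £4,403.6859…
Penalties + interest = £5,775.9004… + £4,403.6859… = £10,179.59

£10,179.59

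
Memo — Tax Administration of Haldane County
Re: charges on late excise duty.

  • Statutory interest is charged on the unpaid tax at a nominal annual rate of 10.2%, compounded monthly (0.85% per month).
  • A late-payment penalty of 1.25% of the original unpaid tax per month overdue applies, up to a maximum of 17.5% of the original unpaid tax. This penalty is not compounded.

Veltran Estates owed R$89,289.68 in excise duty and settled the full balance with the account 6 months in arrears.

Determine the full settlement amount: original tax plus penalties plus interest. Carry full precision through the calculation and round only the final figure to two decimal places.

Penalty: 6 × 1.25% × R$89,289.68 = R$6,696.73… (below the 17.5% cap of R$15,625.69…)
Interest: R$89,289.68 × ((1 + 0.0085)^6 − 1) = R$89,289.68 × 0.0520961… = R$4,651.6451…
Total = R$89,289.68 + R$6,696.7260 + R$4,651.6451… = R$100,638.05

R$100,638.05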